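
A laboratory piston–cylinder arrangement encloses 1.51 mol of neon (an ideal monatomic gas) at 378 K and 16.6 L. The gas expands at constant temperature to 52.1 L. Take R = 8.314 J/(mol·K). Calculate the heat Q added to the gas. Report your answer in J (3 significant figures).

Isothermal ⇒ ΔU = 0, so Q = W = nRT ln(V₂/V₁).
Q = (1.51)(8.314)(378) ln(52.1/16.6) = 4745 × 1.144 = 5428 J.

Q ≈ 5430 J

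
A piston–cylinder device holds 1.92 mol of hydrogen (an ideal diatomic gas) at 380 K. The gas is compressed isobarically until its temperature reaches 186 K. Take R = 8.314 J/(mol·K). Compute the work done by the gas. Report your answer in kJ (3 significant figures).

Isobaric: W = P ΔV = nR ΔT.
W = (1.92)(8.314)(186 − 380) = -3097 J.

W ≈ -3.10 kJ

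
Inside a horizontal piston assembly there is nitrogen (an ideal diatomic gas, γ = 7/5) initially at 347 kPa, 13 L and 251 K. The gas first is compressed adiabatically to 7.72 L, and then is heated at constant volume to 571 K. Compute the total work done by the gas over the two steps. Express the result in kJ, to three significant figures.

Step 1 (adiabatic): W = (P₁V₁ − P₂V₂)/(γ−1) = (4511 − 5557)/0.4 = -2614 J.
Step 2 (isochoric): W = 0 (constant volume).
W_total = -2614 + 0 = -2614 J.

W_total ≈ -2.61 kJ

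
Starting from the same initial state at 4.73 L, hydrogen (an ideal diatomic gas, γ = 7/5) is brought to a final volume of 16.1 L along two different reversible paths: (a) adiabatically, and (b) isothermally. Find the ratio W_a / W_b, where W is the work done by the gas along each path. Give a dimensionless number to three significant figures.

Path (a) adiabatic: W = P₁V₁(1 − (V₁/V₂)^(γ−1))/(γ−1) → W_a/(P₁V₁) = 0.9684.
Path (b) isothermal: W = P₁V₁ ln(V₂/V₁) → W_b/(P₁V₁) = 1.225.
W_a / W_b = 0.9684 / 1.225 = 0.7906.

W_a / W_b ≈ 0.791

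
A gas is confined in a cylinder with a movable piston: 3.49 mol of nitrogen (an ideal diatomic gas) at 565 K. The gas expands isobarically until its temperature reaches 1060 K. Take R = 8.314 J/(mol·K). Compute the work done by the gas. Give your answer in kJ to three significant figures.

Isobaric: W = P ΔV = nR ΔT.
W = (3.49)(8.314)(1060 − 565) = 14363 J.

W ≈ 14.4 kJ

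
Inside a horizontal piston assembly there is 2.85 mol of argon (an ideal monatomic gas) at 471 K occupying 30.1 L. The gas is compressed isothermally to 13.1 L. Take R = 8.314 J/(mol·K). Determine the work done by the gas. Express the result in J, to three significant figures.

W ≈ -9280 J

Isothermal: W = nRT ln(V₂/V₁).
W = (2.85)(8.314)(471) × ln(13.1/30.1)
  = 11160 × -0.8319
W_by_gas = -9284 J.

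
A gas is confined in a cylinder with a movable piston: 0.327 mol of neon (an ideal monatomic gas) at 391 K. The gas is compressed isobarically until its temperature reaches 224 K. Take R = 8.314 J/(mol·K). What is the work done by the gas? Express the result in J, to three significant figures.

Isobaric: W = P ΔV = nR ΔT.
W = (0.327)(8.314)(224 − 391) = -454 J.

W ≈ -454 J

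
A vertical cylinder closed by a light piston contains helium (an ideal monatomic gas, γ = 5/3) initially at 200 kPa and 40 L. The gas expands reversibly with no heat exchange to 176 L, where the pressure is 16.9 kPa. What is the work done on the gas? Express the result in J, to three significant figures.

Adiabatic: W = (P₁V₁ − P₂V₂)/(γ − 1) with γ = 5/3.
P₁V₁ = 8000 J, P₂V₂ = 2974 J.
W = (8000 − 2974) / 0.6667 = 7538 J.
Work on gas = −W_by = -7538 J.

W ≈ -7540 J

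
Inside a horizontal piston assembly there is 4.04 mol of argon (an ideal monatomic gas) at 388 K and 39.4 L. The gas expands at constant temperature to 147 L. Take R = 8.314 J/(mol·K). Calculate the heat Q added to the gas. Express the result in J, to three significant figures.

Q ≈ 17200 J

Isothermal ⇒ ΔU = 0, so Q = W = nRT ln(V₂/V₁).
Q = (4.04)(8.314)(388) ln(147/39.4) = 13032 × 1.317 = 17159 J.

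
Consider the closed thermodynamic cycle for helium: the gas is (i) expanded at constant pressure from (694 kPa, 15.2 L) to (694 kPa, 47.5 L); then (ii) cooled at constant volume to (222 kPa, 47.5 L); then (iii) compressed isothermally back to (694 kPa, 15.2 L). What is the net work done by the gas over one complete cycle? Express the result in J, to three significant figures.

W_net ≈ 10400 J

Leg (i): W = PΔV = (694)(47.5 − 15.2) = 22416 J.
Leg (ii): W = 0.
Leg (iii): W = PᵢVᵢ ln(V_f/Vᵢ) = (10545) ln(15.2/47.5) = -12015 J.
W_net = 22416 − 12015 = 10401 J.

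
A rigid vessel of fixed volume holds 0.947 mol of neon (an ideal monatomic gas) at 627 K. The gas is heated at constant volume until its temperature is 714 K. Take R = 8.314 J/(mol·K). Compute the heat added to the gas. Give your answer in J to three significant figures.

Constant volume ⇒ W = 0, so Q = ΔU = nCᵥΔT with Cᵥ = 3R/2 = 12.47 J/(mol·K).
ΔU = (0.947)(12.47)(714 − 627) = 1027 J.

Q ≈ 1030 J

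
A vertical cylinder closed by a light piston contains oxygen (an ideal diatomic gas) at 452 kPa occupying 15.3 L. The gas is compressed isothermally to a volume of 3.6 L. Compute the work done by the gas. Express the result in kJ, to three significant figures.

W ≈ -10.0 kJ

Isothermal: W = nRT ln(V₂/V₁) = P₁V₁ ln(V₂/V₁).
P₁V₁ = (452 kPa)(15.3 L) = 6916 J.
W = 6916 × ln(3.6/15.3) = 6916 × -1.447
W_by_gas = -10006 J.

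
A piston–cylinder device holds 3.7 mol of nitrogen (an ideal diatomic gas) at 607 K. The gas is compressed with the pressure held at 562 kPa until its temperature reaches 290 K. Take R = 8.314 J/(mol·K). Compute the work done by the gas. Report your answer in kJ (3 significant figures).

W ≈ -9.75 kJ

Isobaric: W = P ΔV = nR ΔT.
W = (3.7)(8.314)(290 − 607) = -9751 J.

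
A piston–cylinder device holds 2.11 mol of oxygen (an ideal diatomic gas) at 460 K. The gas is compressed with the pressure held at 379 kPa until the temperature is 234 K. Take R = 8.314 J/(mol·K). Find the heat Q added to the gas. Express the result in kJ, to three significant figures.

Q ≈ -13.9 kJ

Isobaric: W = nRΔT = (2.11)(8.314)(-226) = -3965 J.
ΔU = nCᵥΔT with Cᵥ = 5R/2: ΔU = (2.11)(20.79)(-226) = -9912 J.
Q = ΔU + W = -9912 − 3965 = -13876 J.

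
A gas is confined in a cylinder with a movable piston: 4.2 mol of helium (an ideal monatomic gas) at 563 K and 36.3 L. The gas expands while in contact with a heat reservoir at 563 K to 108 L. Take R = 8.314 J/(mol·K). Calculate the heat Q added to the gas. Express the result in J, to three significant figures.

Q ≈ 21400 J

Isothermal ⇒ ΔU = 0, so Q = W = nRT ln(V₂/V₁).
Q = (4.2)(8.314)(563) ln(108/36.3) = 19659 × 1.09 = 21435 J.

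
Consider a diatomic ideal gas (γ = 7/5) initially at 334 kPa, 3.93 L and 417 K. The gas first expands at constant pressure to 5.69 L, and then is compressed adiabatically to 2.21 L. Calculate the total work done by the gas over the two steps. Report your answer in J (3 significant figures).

W_total ≈ -1600 J

Step 1 (isobaric): W = PΔV = (334 kPa)(5.69 − 3.93 L) = 587.8 J.
After step 1: P = 334 kPa, V = 5.69 L, T = 603.7 K.
Step 2 (adiabatic): W = (P₁V₁ − P₂V₂)/(γ−1) = (1900 − 2774)/0.4 = -2184 J.
W_total = 587.8 − 2184 = -1597 J.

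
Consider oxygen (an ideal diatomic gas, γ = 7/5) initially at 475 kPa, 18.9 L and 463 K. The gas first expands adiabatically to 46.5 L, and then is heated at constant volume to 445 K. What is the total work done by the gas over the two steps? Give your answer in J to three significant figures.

W_total ≈ 6790 J

Step 1 (adiabatic): W = (P₁V₁ − P₂V₂)/(γ−1) = (8978 − 6263)/0.4 = 6787 J.
Step 2 (isochoric): W = 0 (constant volume).
W_total = 6787 + 0 = 6787 J.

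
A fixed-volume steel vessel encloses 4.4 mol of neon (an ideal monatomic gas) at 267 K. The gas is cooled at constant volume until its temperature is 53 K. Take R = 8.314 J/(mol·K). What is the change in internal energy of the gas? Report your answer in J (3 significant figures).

ΔU ≈ -11700 J

Constant volume ⇒ W = 0, so Q = ΔU = nCᵥΔT with Cᵥ = 3R/2 = 12.47 J/(mol·K).
ΔU = (4.4)(12.47)(53 − 267) = -11743 J.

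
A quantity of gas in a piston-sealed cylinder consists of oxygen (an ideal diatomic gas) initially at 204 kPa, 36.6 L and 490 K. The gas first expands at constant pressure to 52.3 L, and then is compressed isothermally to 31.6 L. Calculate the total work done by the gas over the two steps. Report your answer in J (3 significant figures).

Step 1 (isobaric): W = PΔV = (204 kPa)(52.3 − 36.6 L) = 3203 J.
After step 1: P = 204 kPa, V = 52.3 L, T = 700.2 K.
Step 2 (isothermal): W = P₁V₁ ln(V₂/V₁) = (10669) ln(31.6/52.3) = -5376 J.
W_total = 3203 − 5376 = -2173 J.

W_total ≈ -2170 J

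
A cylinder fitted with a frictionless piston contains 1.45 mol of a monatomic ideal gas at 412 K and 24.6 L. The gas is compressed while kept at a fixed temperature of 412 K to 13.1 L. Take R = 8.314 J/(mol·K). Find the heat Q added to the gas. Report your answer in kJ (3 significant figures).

Isothermal ⇒ ΔU = 0, so Q = W = nRT ln(V₂/V₁).
Q = (1.45)(8.314)(412) ln(13.1/24.6) = 4967 × -0.6301 = -3130 J.

Q ≈ -3.13 kJ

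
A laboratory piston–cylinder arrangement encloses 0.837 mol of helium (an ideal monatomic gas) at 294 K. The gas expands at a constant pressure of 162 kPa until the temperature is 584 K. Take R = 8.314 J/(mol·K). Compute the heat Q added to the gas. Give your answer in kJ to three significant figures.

Q ≈ 5.05 kJ

Isobaric: W = nRΔT = (0.837)(8.314)(290) = 2018 J.
ΔU = nCᵥΔT with Cᵥ = 3R/2: ΔU = (0.837)(12.47)(290) = 3027 J.
Q = ΔU + W = 3027 + 2018 = 5045 J.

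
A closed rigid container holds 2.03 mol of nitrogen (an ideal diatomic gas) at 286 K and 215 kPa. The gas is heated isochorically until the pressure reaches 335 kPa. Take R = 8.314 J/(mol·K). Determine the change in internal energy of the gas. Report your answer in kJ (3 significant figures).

Constant volume ⇒ W = 0, so Q = ΔU = nCᵥΔT with Cᵥ = 5R/2 = 20.79 J/(mol·K).
At constant V, T₂/T₁ = P₂/P₁ ⇒ ΔT = T₁(P₂/P₁ − 1) = 286·(335/215 − 1) = 159.6 K.
ΔU = (2.03)(20.79)(159.6) = 6735 J.

ΔU ≈ 6.74 kJ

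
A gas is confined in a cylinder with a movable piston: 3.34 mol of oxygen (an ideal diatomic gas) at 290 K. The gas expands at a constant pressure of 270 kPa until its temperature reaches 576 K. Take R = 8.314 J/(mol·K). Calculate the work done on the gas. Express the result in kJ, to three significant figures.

W ≈ -7.94 kJ

Isobaric: W = P ΔV = nR ΔT.
W = (3.34)(8.314)(576 − 290) = 7942 J.
Work on gas = −W_by = -7942 J.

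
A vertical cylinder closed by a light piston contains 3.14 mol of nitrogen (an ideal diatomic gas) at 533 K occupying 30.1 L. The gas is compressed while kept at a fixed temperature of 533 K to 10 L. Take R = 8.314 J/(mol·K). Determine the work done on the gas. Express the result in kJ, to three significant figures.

Isothermal: W = nRT ln(V₂/V₁).
W = (3.14)(8.314)(533) × ln(10/30.1)
  = 13914 × -1.102
W_by_gas = -15333 J; work on gas = −W_by = 15333 J.

W ≈ 15.3 kJ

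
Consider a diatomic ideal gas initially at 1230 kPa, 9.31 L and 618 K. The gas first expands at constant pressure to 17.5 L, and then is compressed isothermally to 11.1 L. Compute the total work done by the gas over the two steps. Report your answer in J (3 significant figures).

W_total ≈ 274 J

Step 1 (isobaric): W = PΔV = (1230 kPa)(17.5 − 9.31 L) = 10074 J.
After step 1: P = 1230 kPa, V = 17.5 L, T = 1162 K.
Step 2 (isothermal): W = P₁V₁ ln(V₂/V₁) = (21525) ln(11.1/17.5) = -9799 J.
W_total = 10074 − 9799 = 274.3 J.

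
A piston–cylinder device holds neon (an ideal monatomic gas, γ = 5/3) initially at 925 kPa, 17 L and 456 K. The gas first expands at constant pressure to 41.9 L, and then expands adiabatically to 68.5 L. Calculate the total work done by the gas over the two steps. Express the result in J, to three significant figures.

W_total ≈ 39300 J

Step 1 (isobaric): W = PΔV = (925 kPa)(41.9 − 17 L) = 23032 J.
After step 1: P = 925 kPa, V = 41.9 L, T = 1124 K.
Step 2 (adiabatic): W = (P₁V₁ − P₂V₂)/(γ−1) = (38758 − 27928)/0.667 = 16244 J.
W_total = 23032 + 16244 = 39277 J.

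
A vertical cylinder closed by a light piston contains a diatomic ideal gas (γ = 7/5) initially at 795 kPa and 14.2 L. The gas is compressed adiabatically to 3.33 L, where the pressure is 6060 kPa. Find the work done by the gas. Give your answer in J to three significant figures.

Adiabatic: W = (P₁V₁ − P₂V₂)/(γ − 1) with γ = 7/5.
P₁V₁ = 11289 J, P₂V₂ = 20180 J.
W = (11289 − 20180) / 0.4 = -22227 J.

W ≈ -22200 J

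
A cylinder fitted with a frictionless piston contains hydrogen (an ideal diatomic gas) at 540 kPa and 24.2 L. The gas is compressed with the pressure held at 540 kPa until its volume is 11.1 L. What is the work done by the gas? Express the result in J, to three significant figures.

W ≈ -7070 J

Isobaric: W = P ΔV.
W = (540 kPa)(11.1 − 24.2 L) = (540)(-13.1) = -7074 J.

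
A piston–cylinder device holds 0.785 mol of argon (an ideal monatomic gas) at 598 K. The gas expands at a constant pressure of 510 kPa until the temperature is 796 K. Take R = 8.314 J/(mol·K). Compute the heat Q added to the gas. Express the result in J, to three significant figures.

Q ≈ 3230 J

Isobaric: W = nRΔT = (0.785)(8.314)(198) = 1292 J.
ΔU = nCᵥΔT with Cᵥ = 3R/2: ΔU = (0.785)(12.47)(198) = 1938 J.
Q = ΔU + W = 1938 + 1292 = 3231 J.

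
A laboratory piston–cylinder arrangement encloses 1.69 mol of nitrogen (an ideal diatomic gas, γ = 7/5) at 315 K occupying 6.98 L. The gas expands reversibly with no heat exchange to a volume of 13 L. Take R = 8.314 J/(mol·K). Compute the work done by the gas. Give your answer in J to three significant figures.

W ≈ 2440 J

Adiabatic: TV^(γ−1) = const with γ = 7/5.
T₂ = T₁ (V₁/V₂)^(γ−1) = 315 × (6.98/13)^0.4 = 315 × 0.7798 = 245.6 K.
W_by = nCᵥ(T₁ − T₂) = (1.69)(20.79)(315 − 245.6) = 2437 J.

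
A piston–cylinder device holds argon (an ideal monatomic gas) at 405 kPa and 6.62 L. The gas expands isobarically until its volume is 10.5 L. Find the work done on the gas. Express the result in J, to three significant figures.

Isobaric: W = P ΔV.
W = (405 kPa)(10.5 − 6.62 L) = (405)(3.88) = 1571 J.
Work on gas = −W_by = -1571 J.

W ≈ -1570 J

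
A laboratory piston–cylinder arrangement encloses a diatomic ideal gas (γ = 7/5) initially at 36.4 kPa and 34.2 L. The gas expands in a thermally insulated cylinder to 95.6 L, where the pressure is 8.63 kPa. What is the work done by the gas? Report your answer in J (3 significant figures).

Adiabatic: W = (P₁V₁ − P₂V₂)/(γ − 1) with γ = 7/5.
P₁V₁ = 1245 J, P₂V₂ = 825 J.
W = (1245 − 825) / 0.4 = 1050 J.

W ≈ 1050 J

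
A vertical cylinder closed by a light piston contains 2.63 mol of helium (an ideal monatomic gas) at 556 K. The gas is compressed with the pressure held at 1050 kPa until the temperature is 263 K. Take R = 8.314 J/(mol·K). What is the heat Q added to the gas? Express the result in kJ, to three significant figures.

Isobaric: W = nRΔT = (2.63)(8.314)(-293) = -6407 J.
ΔU = nCᵥΔT with Cᵥ = 3R/2: ΔU = (2.63)(12.47)(-293) = -9610 J.
Q = ΔU + W = -9610 − 6407 = -16017 J.

Q ≈ -16.0 kJ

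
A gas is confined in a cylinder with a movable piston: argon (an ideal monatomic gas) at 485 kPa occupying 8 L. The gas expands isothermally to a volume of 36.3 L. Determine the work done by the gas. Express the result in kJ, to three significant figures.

W ≈ 5.87 kJ

Isothermal: W = nRT ln(V₂/V₁) = P₁V₁ ln(V₂/V₁).
P₁V₁ = (485 kPa)(8 L) = 3880 J.
W = 3880 × ln(36.3/8) = 3880 × 1.512
W_by_gas = 5868 J.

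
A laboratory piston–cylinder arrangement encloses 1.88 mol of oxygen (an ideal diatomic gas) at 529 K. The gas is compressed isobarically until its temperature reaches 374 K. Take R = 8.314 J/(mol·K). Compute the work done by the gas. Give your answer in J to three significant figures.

W ≈ -2420 J

Isobaric: W = P ΔV = nR ΔT.
W = (1.88)(8.314)(374 − 529) = -2423 J.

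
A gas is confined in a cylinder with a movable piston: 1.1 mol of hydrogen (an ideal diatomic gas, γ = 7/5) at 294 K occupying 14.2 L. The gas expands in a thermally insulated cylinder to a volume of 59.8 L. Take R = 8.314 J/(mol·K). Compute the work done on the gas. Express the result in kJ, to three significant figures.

W ≈ -2.94 kJ

Adiabatic: TV^(γ−1) = const with γ = 7/5.
T₂ = T₁ (V₁/V₂)^(γ−1) = 294 × (14.2/59.8)^0.4 = 294 × 0.5626 = 165.4 K.
W_by = nCᵥ(T₁ − T₂) = (1.1)(20.79)(294 − 165.4) = 2940 J.
Work on gas = −W_by = -2940 J.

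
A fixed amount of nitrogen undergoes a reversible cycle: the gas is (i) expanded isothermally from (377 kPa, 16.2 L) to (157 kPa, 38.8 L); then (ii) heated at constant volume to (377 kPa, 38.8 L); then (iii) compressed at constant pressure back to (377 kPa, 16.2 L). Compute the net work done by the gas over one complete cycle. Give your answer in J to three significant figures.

W_net ≈ -3190 J

Leg (i): W = PᵢVᵢ ln(V_f/Vᵢ) = (6107) ln(38.8/16.2) = 5334 J.
Leg (ii): W = 0.
Leg (iii): W = PΔV = (377)(16.2 − 38.8) = -8520 J.
W_net = 5334 − 8520 = -3186 J.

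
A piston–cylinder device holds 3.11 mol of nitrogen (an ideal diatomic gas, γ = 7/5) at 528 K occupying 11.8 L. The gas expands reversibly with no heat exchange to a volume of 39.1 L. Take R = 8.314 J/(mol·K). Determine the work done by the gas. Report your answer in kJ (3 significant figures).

W ≈ 13.0 kJ

Adiabatic: TV^(γ−1) = const with γ = 7/5.
T₂ = T₁ (V₁/V₂)^(γ−1) = 528 × (11.8/39.1)^0.4 = 528 × 0.6193 = 327 K.
W_by = nCᵥ(T₁ − T₂) = (3.11)(20.79)(528 − 327) = 12994 J.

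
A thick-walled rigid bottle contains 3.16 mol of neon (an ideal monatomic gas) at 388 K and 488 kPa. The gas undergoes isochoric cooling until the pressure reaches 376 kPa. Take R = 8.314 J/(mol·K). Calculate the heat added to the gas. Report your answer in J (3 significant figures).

Q ≈ -3510 J

Constant volume ⇒ W = 0, so Q = ΔU = nCᵥΔT with Cᵥ = 3R/2 = 12.47 J/(mol·K).
At constant V, T₂/T₁ = P₂/P₁ ⇒ ΔT = T₁(P₂/P₁ − 1) = 388·(376/488 − 1) = -89.05 K.
ΔU = (3.16)(12.47)(-89.05) = -3509 J.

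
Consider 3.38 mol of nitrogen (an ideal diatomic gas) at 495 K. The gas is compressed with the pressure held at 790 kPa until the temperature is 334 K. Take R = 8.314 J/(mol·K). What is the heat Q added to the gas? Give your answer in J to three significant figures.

Q ≈ -15800 J

Isobaric: W = nRΔT = (3.38)(8.314)(-161) = -4524 J.
ΔU = nCᵥΔT with Cᵥ = 5R/2: ΔU = (3.38)(20.79)(-161) = -11311 J.
Q = ΔU + W = -11311 − 4524 = -15835 J.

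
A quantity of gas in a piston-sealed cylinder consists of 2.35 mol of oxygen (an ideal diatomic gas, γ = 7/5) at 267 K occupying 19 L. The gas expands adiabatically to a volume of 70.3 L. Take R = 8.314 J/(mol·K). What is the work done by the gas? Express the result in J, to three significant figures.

Adiabatic: TV^(γ−1) = const with γ = 7/5.
T₂ = T₁ (V₁/V₂)^(γ−1) = 267 × (19/70.3)^0.4 = 267 × 0.5925 = 158.2 K.
W_by = nCᵥ(T₁ − T₂) = (2.35)(20.79)(267 − 158.2) = 5314 J.

W ≈ 5310 J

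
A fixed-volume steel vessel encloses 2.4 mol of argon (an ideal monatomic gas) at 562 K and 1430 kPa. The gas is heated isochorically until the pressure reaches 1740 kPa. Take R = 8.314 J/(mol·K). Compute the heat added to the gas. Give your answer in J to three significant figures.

Q ≈ 3650 J

Constant volume ⇒ W = 0, so Q = ΔU = nCᵥΔT with Cᵥ = 3R/2 = 12.47 J/(mol·K).
At constant V, T₂/T₁ = P₂/P₁ ⇒ ΔT = T₁(P₂/P₁ − 1) = 562·(1740/1430 − 1) = 121.8 K.
ΔU = (2.4)(12.47)(121.8) = 3646 J.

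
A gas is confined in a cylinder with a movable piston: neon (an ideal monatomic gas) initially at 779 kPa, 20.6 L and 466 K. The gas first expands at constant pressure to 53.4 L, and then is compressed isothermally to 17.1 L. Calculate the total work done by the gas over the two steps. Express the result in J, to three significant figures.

Step 1 (isobaric): W = PΔV = (779 kPa)(53.4 − 20.6 L) = 25551 J.
After step 1: P = 779 kPa, V = 53.4 L, T = 1208 K.
Step 2 (isothermal): W = P₁V₁ ln(V₂/V₁) = (41599) ln(17.1/53.4) = -47370 J.
W_total = 25551 − 47370 = -21818 J.

W_total ≈ -21800 J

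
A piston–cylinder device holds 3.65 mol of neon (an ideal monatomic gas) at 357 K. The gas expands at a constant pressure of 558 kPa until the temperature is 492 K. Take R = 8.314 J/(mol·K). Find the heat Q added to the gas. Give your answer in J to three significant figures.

Q ≈ 10200 J

Isobaric: W = nRΔT = (3.65)(8.314)(135) = 4097 J.
ΔU = nCᵥΔT with Cᵥ = 3R/2: ΔU = (3.65)(12.47)(135) = 6145 J.
Q = ΔU + W = 6145 + 4097 = 10242 J.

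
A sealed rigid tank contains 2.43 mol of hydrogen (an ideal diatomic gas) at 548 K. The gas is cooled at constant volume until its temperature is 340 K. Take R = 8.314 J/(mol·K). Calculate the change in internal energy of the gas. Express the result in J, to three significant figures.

Constant volume ⇒ W = 0, so Q = ΔU = nCᵥΔT with Cᵥ = 5R/2 = 20.79 J/(mol·K).
ΔU = (2.43)(20.79)(340 − 548) = -10506 J.

ΔU ≈ -10500 J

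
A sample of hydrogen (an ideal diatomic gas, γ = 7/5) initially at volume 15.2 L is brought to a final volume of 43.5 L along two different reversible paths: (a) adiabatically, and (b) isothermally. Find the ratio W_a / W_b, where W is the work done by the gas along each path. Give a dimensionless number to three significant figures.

Path (a) adiabatic: W = P₁V₁(1 − (V₁/V₂)^(γ−1))/(γ−1) → W_a/(P₁V₁) = 0.8583.
Path (b) isothermal: W = P₁V₁ ln(V₂/V₁) → W_b/(P₁V₁) = 1.051.
W_a / W_b = 0.8583 / 1.051 = 0.8163.

W_a / W_b ≈ 0.816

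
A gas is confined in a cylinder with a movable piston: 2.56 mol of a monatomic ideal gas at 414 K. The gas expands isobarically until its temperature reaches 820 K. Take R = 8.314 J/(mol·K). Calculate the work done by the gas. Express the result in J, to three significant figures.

Isobaric: W = P ΔV = nR ΔT.
W = (2.56)(8.314)(820 − 414) = 8641 J.

W ≈ 8640 J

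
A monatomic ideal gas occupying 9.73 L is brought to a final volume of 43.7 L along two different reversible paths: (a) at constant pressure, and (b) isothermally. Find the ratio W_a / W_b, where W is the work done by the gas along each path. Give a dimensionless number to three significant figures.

W_a / W_b ≈ 2.32

Path (a) isobaric: W = P₁(V₂ − V₁) → W_a/(P₁V₁) = 3.491.
Path (b) isothermal: W = P₁V₁ ln(V₂/V₁) → W_b/(P₁V₁) = 1.502.
W_a / W_b = 3.491 / 1.502 = 2.324.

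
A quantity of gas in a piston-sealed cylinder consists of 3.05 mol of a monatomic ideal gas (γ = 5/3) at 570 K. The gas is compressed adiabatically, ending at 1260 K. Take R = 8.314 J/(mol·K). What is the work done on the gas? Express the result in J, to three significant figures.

W ≈ 26200 J

Adiabatic ⇒ Q = 0, so W_by = −ΔU = nCᵥ(T₁ − T₂).
Cᵥ = 3R/2 = 12.47 J/(mol·K).
W = (3.05)(12.47)(570 − 1260) = -26245 J.
Work on gas = −W_by = 26245 J.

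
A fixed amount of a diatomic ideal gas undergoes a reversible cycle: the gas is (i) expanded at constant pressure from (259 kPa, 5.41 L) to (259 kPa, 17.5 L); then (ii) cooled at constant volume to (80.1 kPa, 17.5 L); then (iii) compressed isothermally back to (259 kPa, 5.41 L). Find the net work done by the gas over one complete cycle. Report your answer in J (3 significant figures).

Leg (i): W = PΔV = (259)(17.5 − 5.41) = 3131 J.
Leg (ii): W = 0.
Leg (iii): W = PᵢVᵢ ln(V_f/Vᵢ) = (1402) ln(5.41/17.5) = -1646 J.
W_net = 3131 − 1646 = 1486 J.

W_net ≈ 1490 J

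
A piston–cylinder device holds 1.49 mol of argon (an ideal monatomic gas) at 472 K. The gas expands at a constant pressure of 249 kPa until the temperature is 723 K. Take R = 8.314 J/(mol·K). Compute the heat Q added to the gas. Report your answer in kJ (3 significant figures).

Isobaric: W = nRΔT = (1.49)(8.314)(251) = 3109 J.
ΔU = nCᵥΔT with Cᵥ = 3R/2: ΔU = (1.49)(12.47)(251) = 4664 J.
Q = ΔU + W = 4664 + 3109 = 7773 J.

Q ≈ 7.77 kJ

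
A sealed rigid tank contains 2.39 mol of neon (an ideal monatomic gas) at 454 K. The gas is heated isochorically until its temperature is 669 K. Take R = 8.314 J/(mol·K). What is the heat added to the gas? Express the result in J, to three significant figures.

Q ≈ 6410 J

Constant volume ⇒ W = 0, so Q = ΔU = nCᵥΔT with Cᵥ = 3R/2 = 12.47 J/(mol·K).
ΔU = (2.39)(12.47)(669 − 454) = 6408 J.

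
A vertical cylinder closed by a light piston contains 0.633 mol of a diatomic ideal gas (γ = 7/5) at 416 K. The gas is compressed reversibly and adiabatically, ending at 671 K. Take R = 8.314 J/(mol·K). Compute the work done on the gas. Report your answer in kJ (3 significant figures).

W ≈ 3.36 kJ

Adiabatic ⇒ Q = 0, so W_by = −ΔU = nCᵥ(T₁ − T₂).
Cᵥ = 5R/2 = 20.79 J/(mol·K).
W = (0.633)(20.79)(416 − 671) = -3355 J.
Work on gas = −W_by = 3355 J.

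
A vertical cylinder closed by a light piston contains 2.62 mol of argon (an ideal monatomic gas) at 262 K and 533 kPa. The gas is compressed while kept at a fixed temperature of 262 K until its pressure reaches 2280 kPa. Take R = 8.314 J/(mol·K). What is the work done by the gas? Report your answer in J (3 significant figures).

Isothermal process: W = nRT ln(V₂/V₁) = nRT ln(P₁/P₂).
W = (2.62)(8.314)(262) × ln(533/2280)
  = 5707 × ln(0.2338) = 5707 × -1.453
W_by_gas = -8295 J.

W ≈ -8290 J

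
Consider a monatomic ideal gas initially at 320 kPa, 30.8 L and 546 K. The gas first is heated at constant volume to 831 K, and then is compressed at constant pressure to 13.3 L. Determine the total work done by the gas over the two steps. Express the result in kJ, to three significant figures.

W_total ≈ -8.52 kJ

Step 1 (isochoric): W = 0 (constant volume).
After step 1: P = 487 kPa (V unchanged).
Step 2 (isobaric): W = PΔV = (487 kPa)(13.3 − 30.8 L) = -8523 J.
W_total = 0 − 8523 = -8523 J.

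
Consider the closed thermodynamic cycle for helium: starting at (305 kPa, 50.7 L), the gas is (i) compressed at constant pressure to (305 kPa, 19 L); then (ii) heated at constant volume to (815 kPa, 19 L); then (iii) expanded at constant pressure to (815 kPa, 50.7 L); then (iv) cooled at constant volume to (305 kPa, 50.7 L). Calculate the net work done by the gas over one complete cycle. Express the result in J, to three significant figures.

Constant-volume legs do no work.
W(i) = (305)(19 − 50.7) = -9668 J; W(iii) = (815)(50.7 − 19) = 25836 J.
W_net = -9668 + 25836 = 16167 J (the clockwise enclosed area).

W_net ≈ 16200 J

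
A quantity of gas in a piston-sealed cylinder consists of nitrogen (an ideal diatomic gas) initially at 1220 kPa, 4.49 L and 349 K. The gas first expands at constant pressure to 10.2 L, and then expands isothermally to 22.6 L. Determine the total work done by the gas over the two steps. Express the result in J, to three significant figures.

W_total ≈ 16900 J

Step 1 (isobaric): W = PΔV = (1220 kPa)(10.2 − 4.49 L) = 6966 J.
After step 1: P = 1220 kPa, V = 10.2 L, T = 792.8 K.
Step 2 (isothermal): W = P₁V₁ ln(V₂/V₁) = (12444) ln(22.6/10.2) = 9900 J.
W_total = 6966 + 9900 = 16866 J.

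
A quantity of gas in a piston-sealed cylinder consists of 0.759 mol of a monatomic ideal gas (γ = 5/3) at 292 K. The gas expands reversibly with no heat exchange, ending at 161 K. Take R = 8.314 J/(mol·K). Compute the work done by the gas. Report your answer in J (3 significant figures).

Adiabatic ⇒ Q = 0, so W_by = −ΔU = nCᵥ(T₁ − T₂).
Cᵥ = 3R/2 = 12.47 J/(mol·K).
W = (0.759)(12.47)(292 − 161) = 1240 J.

W ≈ 1240 J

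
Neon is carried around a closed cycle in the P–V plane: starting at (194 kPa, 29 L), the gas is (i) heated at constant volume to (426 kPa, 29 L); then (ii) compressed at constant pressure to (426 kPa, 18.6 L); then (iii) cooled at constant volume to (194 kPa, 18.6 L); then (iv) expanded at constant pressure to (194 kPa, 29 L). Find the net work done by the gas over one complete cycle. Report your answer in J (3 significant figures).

Constant-volume legs do no work.
W(ii) = (426)(18.6 − 29) = -4430 J; W(iv) = (194)(29 − 18.6) = 2018 J.
W_net = -4430 + 2018 = -2413 J (the counter-clockwise enclosed area).

W_net ≈ -2410 J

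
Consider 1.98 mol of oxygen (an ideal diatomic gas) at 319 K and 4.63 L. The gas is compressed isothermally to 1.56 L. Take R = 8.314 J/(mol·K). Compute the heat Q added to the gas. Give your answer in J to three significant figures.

Isothermal ⇒ ΔU = 0, so Q = W = nRT ln(V₂/V₁).
Q = (1.98)(8.314)(319) ln(1.56/4.63) = 5251 × -1.088 = -5713 J.

Q ≈ -5710 J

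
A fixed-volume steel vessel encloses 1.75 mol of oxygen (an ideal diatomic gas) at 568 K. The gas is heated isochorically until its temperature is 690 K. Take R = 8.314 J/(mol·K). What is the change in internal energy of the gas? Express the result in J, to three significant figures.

ΔU ≈ 4440 J

Constant volume ⇒ W = 0, so Q = ΔU = nCᵥΔT with Cᵥ = 5R/2 = 20.79 J/(mol·K).
ΔU = (1.75)(20.79)(690 − 568) = 4438 J.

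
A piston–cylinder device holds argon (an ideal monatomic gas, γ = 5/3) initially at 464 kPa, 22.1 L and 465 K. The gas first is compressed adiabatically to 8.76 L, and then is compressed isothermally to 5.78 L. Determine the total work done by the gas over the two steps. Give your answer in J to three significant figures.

W_total ≈ -21000 J

Step 1 (adiabatic): W = (P₁V₁ − P₂V₂)/(γ−1) = (10254 − 19004)/0.667 = -13124 J.
After step 1: P = 2169 kPa, V = 8.76 L, T = 861.7 K.
Step 2 (isothermal): W = P₁V₁ ln(V₂/V₁) = (19004) ln(5.78/8.76) = -7902 J.
W_total = -13124 − 7902 = -21025 J.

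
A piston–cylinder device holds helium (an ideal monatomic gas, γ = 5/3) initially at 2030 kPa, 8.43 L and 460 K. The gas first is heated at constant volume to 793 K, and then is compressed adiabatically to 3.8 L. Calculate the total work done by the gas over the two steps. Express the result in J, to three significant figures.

Step 1 (isochoric): W = 0 (constant volume).
After step 1: P = 3500 kPa (V unchanged).
Step 2 (adiabatic): W = (P₁V₁ − P₂V₂)/(γ−1) = (29501 − 50180)/0.667 = -31019 J.
W_total = 0 − 31019 = -31019 J.

W_total ≈ -31000 J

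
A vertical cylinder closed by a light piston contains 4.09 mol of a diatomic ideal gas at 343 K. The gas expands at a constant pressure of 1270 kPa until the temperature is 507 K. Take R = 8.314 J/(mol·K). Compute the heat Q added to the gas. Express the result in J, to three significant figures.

Q ≈ 19500 J

Isobaric: W = nRΔT = (4.09)(8.314)(164) = 5577 J.
ΔU = nCᵥΔT with Cᵥ = 5R/2: ΔU = (4.09)(20.79)(164) = 13942 J.
Q = ΔU + W = 13942 + 5577 = 19518 J.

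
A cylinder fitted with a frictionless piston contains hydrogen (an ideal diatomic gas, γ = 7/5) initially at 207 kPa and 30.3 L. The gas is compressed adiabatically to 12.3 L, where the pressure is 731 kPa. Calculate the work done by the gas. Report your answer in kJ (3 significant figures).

Adiabatic: W = (P₁V₁ − P₂V₂)/(γ − 1) with γ = 7/5.
P₁V₁ = 6272 J, P₂V₂ = 8991 J.
W = (6272 − 8991) / 0.4 = -6798 J.

W ≈ -6.80 kJ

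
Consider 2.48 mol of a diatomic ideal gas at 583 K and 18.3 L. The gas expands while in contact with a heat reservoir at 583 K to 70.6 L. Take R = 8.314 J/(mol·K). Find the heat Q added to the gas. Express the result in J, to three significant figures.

Q ≈ 16200 J

Isothermal ⇒ ΔU = 0, so Q = W = nRT ln(V₂/V₁).
Q = (2.48)(8.314)(583) ln(70.6/18.3) = 12021 × 1.35 = 16230 J.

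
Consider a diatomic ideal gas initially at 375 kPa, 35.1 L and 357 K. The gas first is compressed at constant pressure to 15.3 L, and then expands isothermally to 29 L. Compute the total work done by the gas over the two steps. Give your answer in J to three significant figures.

Step 1 (isobaric): W = PΔV = (375 kPa)(15.3 − 35.1 L) = -7425 J.
After step 1: P = 375 kPa, V = 15.3 L, T = 155.6 K.
Step 2 (isothermal): W = P₁V₁ ln(V₂/V₁) = (5738) ln(29/15.3) = 3669 J.
W_total = -7425 + 3669 = -3756 J.

W_total ≈ -3760 J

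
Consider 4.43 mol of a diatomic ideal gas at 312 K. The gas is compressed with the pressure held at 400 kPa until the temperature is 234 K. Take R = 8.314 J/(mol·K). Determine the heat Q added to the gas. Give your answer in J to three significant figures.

Q ≈ -10100 J

Isobaric: W = nRΔT = (4.43)(8.314)(-78) = -2873 J.
ΔU = nCᵥΔT with Cᵥ = 5R/2: ΔU = (4.43)(20.79)(-78) = -7182 J.
Q = ΔU + W = -7182 − 2873 = -10055 J.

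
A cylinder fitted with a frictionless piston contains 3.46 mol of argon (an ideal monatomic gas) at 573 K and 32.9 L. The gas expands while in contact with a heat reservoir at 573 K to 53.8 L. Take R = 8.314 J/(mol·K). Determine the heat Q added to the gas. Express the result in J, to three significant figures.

Q ≈ 8110 J

Isothermal ⇒ ΔU = 0, so Q = W = nRT ln(V₂/V₁).
Q = (3.46)(8.314)(573) ln(53.8/32.9) = 16483 × 0.4918 = 8106 J.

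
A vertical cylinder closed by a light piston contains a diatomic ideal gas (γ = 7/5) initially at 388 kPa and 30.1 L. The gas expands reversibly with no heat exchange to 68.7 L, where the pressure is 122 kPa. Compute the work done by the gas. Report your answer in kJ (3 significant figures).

Adiabatic: W = (P₁V₁ − P₂V₂)/(γ − 1) with γ = 7/5.
P₁V₁ = 11679 J, P₂V₂ = 8381 J.
W = (11679 − 8381) / 0.4 = 8244 J.

W ≈ 8.24 kJ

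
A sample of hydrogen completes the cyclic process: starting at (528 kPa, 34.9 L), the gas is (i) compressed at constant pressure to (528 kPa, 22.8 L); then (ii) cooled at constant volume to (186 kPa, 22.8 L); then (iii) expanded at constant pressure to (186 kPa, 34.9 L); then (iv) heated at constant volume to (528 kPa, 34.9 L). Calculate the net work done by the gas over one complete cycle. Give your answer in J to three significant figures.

Constant-volume legs do no work.
W(i) = (528)(22.8 − 34.9) = -6389 J; W(iii) = (186)(34.9 − 22.8) = 2251 J.
W_net = -6389 + 2251 = -4138 J (the counter-clockwise enclosed area).

W_net ≈ -4140 J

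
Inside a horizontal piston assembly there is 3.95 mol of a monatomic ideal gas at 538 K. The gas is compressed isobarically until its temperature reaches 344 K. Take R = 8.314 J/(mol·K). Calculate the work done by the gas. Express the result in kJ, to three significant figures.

W ≈ -6.37 kJ

Isobaric: W = P ΔV = nR ΔT.
W = (3.95)(8.314)(344 − 538) = -6371 J.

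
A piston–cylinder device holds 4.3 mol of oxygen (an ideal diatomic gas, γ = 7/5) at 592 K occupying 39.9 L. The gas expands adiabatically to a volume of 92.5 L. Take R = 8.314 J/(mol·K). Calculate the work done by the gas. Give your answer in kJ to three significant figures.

W ≈ 15.1 kJ

Adiabatic: TV^(γ−1) = const with γ = 7/5.
T₂ = T₁ (V₁/V₂)^(γ−1) = 592 × (39.9/92.5)^0.4 = 592 × 0.7144 = 422.9 K.
W_by = nCᵥ(T₁ − T₂) = (4.3)(20.79)(592 − 422.9) = 15112 J.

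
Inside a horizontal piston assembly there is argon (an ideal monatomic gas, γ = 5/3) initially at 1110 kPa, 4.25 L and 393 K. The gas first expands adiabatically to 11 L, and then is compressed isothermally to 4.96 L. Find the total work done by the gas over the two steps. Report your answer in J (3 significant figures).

Step 1 (adiabatic): W = (P₁V₁ − P₂V₂)/(γ−1) = (4718 − 2503)/0.667 = 3322 J.
After step 1: P = 227.5 kPa, V = 11 L, T = 208.5 K.
Step 2 (isothermal): W = P₁V₁ ln(V₂/V₁) = (2503) ln(4.96/11) = -1993 J.
W_total = 3322 − 1993 = 1329 J.

W_total ≈ 1330 J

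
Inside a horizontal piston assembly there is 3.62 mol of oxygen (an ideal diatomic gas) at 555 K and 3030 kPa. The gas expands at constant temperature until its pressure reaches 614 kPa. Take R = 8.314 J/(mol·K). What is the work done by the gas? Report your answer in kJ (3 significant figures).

W ≈ 26.7 kJ

Isothermal process: W = nRT ln(V₂/V₁) = nRT ln(P₁/P₂).
W = (3.62)(8.314)(555) × ln(3030/614)
  = 16704 × ln(4.935) = 16704 × 1.596
W_by_gas = 26664 J.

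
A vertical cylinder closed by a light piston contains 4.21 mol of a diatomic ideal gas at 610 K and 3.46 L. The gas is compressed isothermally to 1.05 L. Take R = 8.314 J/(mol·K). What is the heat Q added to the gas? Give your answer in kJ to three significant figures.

Isothermal ⇒ ΔU = 0, so Q = W = nRT ln(V₂/V₁).
Q = (4.21)(8.314)(610) ln(1.05/3.46) = 21351 × -1.192 = -25461 J.

Q ≈ -25.5 kJ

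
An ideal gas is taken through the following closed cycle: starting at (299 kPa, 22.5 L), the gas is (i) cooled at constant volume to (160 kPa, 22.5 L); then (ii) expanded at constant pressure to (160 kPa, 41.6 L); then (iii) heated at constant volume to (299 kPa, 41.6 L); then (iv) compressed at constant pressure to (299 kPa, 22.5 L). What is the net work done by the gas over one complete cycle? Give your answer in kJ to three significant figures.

W_net ≈ -2.65 kJ

Constant-volume legs do no work.
W(ii) = (160)(41.6 − 22.5) = 3056 J; W(iv) = (299)(22.5 − 41.6) = -5711 J.
W_net = 3056 − 5711 = -2655 J (the counter-clockwise enclosed area).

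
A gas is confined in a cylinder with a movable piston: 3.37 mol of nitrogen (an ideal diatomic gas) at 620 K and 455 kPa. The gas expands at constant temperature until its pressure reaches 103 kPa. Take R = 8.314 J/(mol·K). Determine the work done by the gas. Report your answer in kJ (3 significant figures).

W ≈ 25.8 kJ

Isothermal process: W = nRT ln(V₂/V₁) = nRT ln(P₁/P₂).
W = (3.37)(8.314)(620) × ln(455/103)
  = 17371 × ln(4.417) = 17371 × 1.486
W_by_gas = 25806 J.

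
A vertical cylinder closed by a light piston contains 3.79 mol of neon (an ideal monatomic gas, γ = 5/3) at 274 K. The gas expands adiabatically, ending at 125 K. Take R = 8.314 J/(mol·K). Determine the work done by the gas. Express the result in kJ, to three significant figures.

W ≈ 7.04 kJ

Adiabatic ⇒ Q = 0, so W_by = −ΔU = nCᵥ(T₁ − T₂).
Cᵥ = 3R/2 = 12.47 J/(mol·K).
W = (3.79)(12.47)(274 − 125) = 7042 J.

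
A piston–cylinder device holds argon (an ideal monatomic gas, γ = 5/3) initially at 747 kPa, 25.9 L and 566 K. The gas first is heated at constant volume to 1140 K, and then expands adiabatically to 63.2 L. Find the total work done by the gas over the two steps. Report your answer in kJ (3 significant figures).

Step 1 (isochoric): W = 0 (constant volume).
After step 1: P = 1505 kPa (V unchanged).
Step 2 (adiabatic): W = (P₁V₁ − P₂V₂)/(γ−1) = (38968 − 21500)/0.667 = 26203 J.
W_total = 0 + 26203 = 26203 J.

W_total ≈ 26.2 kJ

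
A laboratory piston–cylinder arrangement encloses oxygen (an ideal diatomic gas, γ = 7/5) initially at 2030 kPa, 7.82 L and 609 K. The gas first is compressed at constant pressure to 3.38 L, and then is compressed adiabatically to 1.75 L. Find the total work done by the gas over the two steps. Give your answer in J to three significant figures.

Step 1 (isobaric): W = PΔV = (2030 kPa)(3.38 − 7.82 L) = -9013 J.
After step 1: P = 2030 kPa, V = 3.38 L, T = 263.2 K.
Step 2 (adiabatic): W = (P₁V₁ − P₂V₂)/(γ−1) = (6861 − 8928)/0.4 = -5167 J.
W_total = -9013 − 5167 = -14180 J.

W_total ≈ -14200 J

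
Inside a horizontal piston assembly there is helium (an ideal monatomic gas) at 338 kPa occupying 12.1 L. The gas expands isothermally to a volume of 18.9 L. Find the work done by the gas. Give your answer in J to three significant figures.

W ≈ 1820 J

Isothermal: W = nRT ln(V₂/V₁) = P₁V₁ ln(V₂/V₁).
P₁V₁ = (338 kPa)(12.1 L) = 4090 J.
W = 4090 × ln(18.9/12.1) = 4090 × 0.446
W_by_gas = 1824 J.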